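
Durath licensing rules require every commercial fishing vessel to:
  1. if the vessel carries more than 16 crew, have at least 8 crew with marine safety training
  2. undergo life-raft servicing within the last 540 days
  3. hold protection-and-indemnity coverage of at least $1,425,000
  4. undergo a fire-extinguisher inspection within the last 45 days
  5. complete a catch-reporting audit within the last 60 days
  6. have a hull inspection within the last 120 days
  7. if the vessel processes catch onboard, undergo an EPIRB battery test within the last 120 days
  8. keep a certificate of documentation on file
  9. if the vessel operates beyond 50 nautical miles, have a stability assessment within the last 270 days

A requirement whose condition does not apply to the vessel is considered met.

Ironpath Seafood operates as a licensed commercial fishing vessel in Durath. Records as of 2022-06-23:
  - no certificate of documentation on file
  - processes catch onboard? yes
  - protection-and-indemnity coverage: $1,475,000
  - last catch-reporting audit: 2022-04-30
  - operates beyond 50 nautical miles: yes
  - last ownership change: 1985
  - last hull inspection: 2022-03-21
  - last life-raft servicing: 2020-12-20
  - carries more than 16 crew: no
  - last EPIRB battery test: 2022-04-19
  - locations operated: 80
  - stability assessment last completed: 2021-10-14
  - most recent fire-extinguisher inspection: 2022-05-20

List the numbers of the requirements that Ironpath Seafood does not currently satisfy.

1. condition 'carries more than 16 crew' does not hold → requirement n/a → met
2. life-raft servicing 550 days ago vs limit 540 → not met
3. protection-and-indemnity coverage $1,475,000 ≥ $1,425,000 → met
4. fire-extinguisher inspection 34 days ago vs limit 45 → met
5. catch-reporting audit 54 days ago vs limit 60 → met
6. hull inspection 94 days ago vs limit 120 → met
7. condition 'processes catch onboard' holds; EPIRB battery test 65 days ago vs limit 120 → met
8. certificate of documentation absent → not met
9. condition 'operates beyond 50 nautical miles' holds; stability assessment 252 days ago vs limit 270 → met
Not met: 2, 8

2, 8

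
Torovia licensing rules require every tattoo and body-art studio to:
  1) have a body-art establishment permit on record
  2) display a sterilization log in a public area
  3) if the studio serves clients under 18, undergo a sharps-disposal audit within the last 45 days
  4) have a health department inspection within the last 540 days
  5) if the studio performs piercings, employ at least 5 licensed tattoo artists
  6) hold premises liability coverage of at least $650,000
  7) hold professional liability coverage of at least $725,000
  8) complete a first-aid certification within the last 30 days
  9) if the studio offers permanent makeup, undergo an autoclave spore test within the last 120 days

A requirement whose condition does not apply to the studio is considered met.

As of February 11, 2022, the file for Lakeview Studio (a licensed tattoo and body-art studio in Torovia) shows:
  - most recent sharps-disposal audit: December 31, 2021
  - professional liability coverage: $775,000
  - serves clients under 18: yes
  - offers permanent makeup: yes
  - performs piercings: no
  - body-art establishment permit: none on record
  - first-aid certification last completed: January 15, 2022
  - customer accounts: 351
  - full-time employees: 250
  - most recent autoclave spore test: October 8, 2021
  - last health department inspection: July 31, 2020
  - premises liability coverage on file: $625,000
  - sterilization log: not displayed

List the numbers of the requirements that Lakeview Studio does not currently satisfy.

1. body-art establishment permit absent → not met
2. sterilization log absent → not met
3. condition 'serves clients under 18' holds; sharps-disposal audit 42 days ago vs limit 45 → met
4. health department inspection 560 days ago vs limit 540 → not met
5. condition 'performs piercings' does not hold → requirement n/a → met
6. premises liability coverage $625,000 < $650,000 → not met
7. professional liability coverage $775,000 ≥ $725,000 → met
8. first-aid certification 27 days ago vs limit 30 → met
9. condition 'offers permanent makeup' holds; autoclave spore test 126 days ago vs limit 120 → not met
Not met: 1, 2, 4, 6, 9

1, 2, 4, 6, 9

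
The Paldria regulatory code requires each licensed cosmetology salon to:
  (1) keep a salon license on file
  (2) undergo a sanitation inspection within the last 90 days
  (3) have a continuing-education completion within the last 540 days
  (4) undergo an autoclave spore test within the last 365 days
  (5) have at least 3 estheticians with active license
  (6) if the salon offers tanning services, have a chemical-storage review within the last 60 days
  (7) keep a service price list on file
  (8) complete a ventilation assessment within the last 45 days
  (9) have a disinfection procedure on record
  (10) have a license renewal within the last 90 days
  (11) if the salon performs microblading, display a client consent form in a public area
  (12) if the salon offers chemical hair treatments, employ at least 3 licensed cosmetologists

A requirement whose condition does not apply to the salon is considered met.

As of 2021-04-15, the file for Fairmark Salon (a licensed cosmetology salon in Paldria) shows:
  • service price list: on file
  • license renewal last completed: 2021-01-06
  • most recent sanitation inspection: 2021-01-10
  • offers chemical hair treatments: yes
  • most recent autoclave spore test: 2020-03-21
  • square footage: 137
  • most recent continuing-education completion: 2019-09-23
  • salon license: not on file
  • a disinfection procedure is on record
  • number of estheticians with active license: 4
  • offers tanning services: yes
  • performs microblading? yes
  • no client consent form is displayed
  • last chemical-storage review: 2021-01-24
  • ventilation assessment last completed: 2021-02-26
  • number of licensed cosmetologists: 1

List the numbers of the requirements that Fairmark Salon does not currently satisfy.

1, 2, 3, 4, 6, 8, 10, 11, 12

1. salon license absent → not met
2. sanitation inspection 95 days ago vs limit 90 → not met
3. continuing-education completion 570 days ago vs limit 540 → not met
4. autoclave spore test 390 days ago vs limit 365 → not met
5. estheticians with active license 4 ≥ 3 → met
6. condition 'offers tanning services' holds; chemical-storage review 81 days ago vs limit 60 → not met
7. service price list present → met
8. ventilation assessment 48 days ago vs limit 45 → not met
9. disinfection procedure present → met
10. license renewal 99 days ago vs limit 90 → not met
11. condition 'performs microblading' holds; client consent form absent → not met
12. condition 'offers chemical hair treatments' holds; licensed cosmetologists 1 < 3 → not met
Not met: 1, 2, 3, 4, 6, 8, 10, 11, 12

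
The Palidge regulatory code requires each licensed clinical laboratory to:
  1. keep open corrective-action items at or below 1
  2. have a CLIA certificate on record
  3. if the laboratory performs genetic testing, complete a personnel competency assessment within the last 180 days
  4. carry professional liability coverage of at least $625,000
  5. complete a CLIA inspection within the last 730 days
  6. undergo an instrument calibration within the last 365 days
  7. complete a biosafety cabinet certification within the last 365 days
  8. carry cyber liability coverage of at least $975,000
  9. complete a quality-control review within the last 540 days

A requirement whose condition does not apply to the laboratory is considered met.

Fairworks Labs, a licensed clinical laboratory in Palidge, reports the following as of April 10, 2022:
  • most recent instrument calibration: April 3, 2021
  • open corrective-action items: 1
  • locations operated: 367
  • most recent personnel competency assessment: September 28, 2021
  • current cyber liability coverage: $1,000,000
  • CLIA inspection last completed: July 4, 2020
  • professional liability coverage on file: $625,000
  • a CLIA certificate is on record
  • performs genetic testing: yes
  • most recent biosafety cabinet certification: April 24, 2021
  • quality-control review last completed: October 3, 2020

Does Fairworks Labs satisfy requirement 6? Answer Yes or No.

6. instrument calibration 372 days ago vs limit 365 → not met

No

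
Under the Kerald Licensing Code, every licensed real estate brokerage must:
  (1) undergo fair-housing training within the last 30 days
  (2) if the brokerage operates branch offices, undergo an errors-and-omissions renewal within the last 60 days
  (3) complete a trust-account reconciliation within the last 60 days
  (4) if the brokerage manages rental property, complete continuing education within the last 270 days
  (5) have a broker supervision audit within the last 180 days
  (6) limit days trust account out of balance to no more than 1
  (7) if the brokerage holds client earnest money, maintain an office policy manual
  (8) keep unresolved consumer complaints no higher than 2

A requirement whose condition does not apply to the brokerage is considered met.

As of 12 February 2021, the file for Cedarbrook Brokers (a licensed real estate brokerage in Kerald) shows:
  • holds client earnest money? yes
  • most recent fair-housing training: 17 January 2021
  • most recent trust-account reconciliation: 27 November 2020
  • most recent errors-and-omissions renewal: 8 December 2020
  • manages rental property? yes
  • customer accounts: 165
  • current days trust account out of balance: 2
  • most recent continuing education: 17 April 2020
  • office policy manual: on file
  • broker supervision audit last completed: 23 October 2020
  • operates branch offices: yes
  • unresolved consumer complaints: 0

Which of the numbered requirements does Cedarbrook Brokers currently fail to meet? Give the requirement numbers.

2, 3, 4, 6

1. fair-housing training 26 days ago vs limit 30 → met
2. condition 'operates branch offices' holds; errors-and-omissions renewal 66 days ago vs limit 60 → not met
3. trust-account reconciliation 77 days ago vs limit 60 → not met
4. condition 'manages rental property' holds; continuing education 301 days ago vs limit 270 → not met
5. broker supervision audit 112 days ago vs limit 180 → met
6. days trust account out of balance 2 > 1 → not met
7. condition 'holds client earnest money' holds; office policy manual present → met
8. unresolved consumer complaints 0 ≤ 2 → met
Not met: 2, 3, 4, 6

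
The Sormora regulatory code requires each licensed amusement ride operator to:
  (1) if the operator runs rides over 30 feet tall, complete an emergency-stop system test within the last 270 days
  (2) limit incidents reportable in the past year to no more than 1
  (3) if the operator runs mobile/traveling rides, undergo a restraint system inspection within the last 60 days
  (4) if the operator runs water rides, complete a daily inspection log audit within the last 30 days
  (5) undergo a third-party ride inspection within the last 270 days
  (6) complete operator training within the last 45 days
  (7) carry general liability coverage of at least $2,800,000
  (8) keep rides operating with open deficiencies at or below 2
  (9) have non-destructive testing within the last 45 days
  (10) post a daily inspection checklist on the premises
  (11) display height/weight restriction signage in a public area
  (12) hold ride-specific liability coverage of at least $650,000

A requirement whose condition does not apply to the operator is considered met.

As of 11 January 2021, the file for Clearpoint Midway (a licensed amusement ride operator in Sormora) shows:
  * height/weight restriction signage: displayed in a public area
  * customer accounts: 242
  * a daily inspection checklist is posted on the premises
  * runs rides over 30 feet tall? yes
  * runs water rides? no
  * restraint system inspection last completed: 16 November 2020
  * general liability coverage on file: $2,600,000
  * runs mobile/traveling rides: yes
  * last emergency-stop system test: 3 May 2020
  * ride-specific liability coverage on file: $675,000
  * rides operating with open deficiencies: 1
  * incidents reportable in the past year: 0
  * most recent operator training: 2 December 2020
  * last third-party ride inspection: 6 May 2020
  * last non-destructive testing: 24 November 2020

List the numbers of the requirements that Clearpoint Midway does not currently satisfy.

7, 9

1. condition 'runs rides over 30 feet tall' holds; emergency-stop system test 253 days ago vs limit 270 → met
2. incidents reportable in the past year 0 ≤ 1 → met
3. condition 'runs mobile/traveling rides' holds; restraint system inspection 56 days ago vs limit 60 → met
4. condition 'runs water rides' does not hold → requirement n/a → met
5. third-party ride inspection 250 days ago vs limit 270 → met
6. operator training 40 days ago vs limit 45 → met
7. general liability coverage $2,600,000 < $2,800,000 → not met
8. rides operating with open deficiencies 1 ≤ 2 → met
9. non-destructive testing 48 days ago vs limit 45 → not met
10. daily inspection checklist present → met
11. height/weight restriction signage present → met
12. ride-specific liability coverage $675,000 ≥ $650,000 → met
Not met: 7, 9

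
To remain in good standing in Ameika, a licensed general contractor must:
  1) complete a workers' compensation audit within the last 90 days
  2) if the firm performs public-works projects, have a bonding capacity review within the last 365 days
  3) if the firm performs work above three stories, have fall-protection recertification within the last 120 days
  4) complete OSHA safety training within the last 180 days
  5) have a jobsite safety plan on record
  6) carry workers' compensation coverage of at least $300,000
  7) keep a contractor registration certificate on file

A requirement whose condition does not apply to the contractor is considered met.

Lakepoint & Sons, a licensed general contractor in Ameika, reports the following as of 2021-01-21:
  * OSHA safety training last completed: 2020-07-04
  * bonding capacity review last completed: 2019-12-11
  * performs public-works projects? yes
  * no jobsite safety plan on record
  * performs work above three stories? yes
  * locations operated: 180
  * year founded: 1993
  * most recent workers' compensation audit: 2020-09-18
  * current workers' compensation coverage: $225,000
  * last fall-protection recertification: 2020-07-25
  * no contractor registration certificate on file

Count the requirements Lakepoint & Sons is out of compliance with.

7

1. workers' compensation audit 125 days ago vs limit 90 → not met
2. condition 'performs public-works projects' holds; bonding capacity review 407 days ago vs limit 365 → not met
3. condition 'performs work above three stories' holds; fall-protection recertification 180 days ago vs limit 120 → not met
4. OSHA safety training 201 days ago vs limit 180 → not met
5. jobsite safety plan absent → not met
6. workers' compensation coverage $225,000 < $300,000 → not met
7. contractor registration certificate absent → not met
Not met: 7 of 7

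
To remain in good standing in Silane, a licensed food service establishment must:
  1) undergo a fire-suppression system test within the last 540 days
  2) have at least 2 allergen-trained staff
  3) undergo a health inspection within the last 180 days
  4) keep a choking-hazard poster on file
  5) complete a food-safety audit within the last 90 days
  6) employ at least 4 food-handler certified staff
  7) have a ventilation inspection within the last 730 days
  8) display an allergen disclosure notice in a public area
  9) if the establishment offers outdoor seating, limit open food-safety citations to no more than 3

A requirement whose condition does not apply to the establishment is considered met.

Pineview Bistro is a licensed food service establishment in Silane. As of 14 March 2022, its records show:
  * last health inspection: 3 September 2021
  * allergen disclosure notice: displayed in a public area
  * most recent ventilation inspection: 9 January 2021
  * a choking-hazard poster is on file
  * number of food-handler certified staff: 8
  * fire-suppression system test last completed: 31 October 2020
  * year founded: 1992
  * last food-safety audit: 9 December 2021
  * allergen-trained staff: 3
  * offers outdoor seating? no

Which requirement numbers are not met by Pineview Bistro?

3, 5

1. fire-suppression system test 499 days ago vs limit 540 → met
2. allergen-trained staff 3 ≥ 2 → met
3. health inspection 192 days ago vs limit 180 → not met
4. choking-hazard poster present → met
5. food-safety audit 95 days ago vs limit 90 → not met
6. food-handler certified staff 8 ≥ 4 → met
7. ventilation inspection 429 days ago vs limit 730 → met
8. allergen disclosure notice present → met
9. condition 'offers outdoor seating' does not hold → requirement n/a → met
Not met: 3, 5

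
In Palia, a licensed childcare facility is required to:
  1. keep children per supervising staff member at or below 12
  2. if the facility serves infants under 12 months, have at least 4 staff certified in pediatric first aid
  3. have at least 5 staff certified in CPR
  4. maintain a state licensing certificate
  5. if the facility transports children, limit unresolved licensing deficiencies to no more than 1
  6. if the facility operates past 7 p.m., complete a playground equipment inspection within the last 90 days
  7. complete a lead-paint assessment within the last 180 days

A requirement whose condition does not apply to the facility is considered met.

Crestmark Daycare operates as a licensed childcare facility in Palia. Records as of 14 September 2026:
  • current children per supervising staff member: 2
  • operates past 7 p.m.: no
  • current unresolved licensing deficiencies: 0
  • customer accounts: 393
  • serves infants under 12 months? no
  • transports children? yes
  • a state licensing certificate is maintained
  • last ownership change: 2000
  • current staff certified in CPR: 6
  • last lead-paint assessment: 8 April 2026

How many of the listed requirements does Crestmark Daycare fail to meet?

0

1. children per supervising staff member 2 ≤ 12 → met
2. condition 'serves infants under 12 months' does not hold → requirement n/a → met
3. staff certified in CPR 6 ≥ 5 → met
4. state licensing certificate present → met
5. condition 'transports children' holds; unresolved licensing deficiencies 0 ≤ 1 → met
6. condition 'operates past 7 p.m.' does not hold → requirement n/a → met
7. lead-paint assessment 159 days ago vs limit 180 → met
Not met: 0 of 7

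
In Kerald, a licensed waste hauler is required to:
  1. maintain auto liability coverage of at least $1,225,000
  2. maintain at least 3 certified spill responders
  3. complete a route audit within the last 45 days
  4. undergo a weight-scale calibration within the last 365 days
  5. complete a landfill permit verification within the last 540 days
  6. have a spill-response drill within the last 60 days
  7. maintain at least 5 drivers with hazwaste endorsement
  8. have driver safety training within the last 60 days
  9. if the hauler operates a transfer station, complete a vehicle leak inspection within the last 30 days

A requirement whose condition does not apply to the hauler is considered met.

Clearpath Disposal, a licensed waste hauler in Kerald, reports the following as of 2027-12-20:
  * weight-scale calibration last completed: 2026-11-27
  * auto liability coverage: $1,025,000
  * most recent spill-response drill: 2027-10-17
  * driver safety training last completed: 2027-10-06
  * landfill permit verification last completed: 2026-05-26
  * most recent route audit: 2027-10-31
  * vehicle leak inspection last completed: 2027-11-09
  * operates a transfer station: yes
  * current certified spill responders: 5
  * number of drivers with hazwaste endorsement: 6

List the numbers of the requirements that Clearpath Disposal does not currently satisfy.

1, 3, 4, 5, 6, 8, 9

1. auto liability coverage $1,025,000 < $1,225,000 → not met
2. certified spill responders 5 ≥ 3 → met
3. route audit 50 days ago vs limit 45 → not met
4. weight-scale calibration 388 days ago vs limit 365 → not met
5. landfill permit verification 573 days ago vs limit 540 → not met
6. spill-response drill 64 days ago vs limit 60 → not met
7. drivers with hazwaste endorsement 6 ≥ 5 → met
8. driver safety training 75 days ago vs limit 60 → not met
9. condition 'operates a transfer station' holds; vehicle leak inspection 41 days ago vs limit 30 → not met
Not met: 1, 3, 4, 5, 6, 8, 9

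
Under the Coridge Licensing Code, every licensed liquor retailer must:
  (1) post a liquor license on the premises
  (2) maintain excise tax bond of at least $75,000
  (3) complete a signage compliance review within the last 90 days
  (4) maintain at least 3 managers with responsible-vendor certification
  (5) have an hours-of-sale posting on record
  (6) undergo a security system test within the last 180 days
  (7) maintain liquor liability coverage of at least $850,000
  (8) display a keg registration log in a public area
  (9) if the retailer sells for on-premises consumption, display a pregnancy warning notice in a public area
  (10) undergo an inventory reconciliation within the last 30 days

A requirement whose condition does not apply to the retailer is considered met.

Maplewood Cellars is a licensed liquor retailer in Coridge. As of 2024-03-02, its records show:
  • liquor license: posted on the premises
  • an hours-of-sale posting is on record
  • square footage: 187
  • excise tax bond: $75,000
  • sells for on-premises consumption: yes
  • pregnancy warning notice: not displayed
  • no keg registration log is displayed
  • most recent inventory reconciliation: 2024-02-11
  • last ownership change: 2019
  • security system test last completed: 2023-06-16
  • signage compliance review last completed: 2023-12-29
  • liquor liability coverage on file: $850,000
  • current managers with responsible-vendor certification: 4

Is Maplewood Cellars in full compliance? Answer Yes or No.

No

1. liquor license present → met
2. excise tax bond $75,000 ≥ $75,000 → met
3. signage compliance review 64 days ago vs limit 90 → met
4. managers with responsible-vendor certification 4 ≥ 3 → met
5. hours-of-sale posting present → met
6. security system test 260 days ago vs limit 180 → not met
7. liquor liability coverage $850,000 ≥ $850,000 → met
8. keg registration log absent → not met
9. condition 'sells for on-premises consumption' holds; pregnancy warning notice absent → not met
10. inventory reconciliation 20 days ago vs limit 30 → met
Not met: 6, 8, 9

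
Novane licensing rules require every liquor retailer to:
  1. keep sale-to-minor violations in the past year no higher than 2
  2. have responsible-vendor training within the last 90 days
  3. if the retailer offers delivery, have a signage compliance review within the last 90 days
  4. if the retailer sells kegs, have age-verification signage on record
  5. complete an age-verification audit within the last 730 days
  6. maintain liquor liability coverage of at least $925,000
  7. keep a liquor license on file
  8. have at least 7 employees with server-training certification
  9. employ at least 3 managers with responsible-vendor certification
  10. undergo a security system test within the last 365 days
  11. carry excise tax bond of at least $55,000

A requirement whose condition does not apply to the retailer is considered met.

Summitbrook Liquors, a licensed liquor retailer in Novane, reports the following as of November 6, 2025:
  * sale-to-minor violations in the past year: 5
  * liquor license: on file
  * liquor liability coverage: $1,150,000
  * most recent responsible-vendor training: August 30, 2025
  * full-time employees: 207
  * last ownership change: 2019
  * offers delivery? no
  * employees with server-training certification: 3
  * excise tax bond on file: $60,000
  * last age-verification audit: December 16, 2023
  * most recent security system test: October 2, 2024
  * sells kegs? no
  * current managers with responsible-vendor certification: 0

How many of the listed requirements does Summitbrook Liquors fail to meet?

4

1. sale-to-minor violations in the past year 5 > 2 → not met
2. responsible-vendor training 68 days ago vs limit 90 → met
3. condition 'offers delivery' does not hold → requirement n/a → met
4. condition 'sells kegs' does not hold → requirement n/a → met
5. age-verification audit 691 days ago vs limit 730 → met
6. liquor liability coverage $1,150,000 ≥ $925,000 → met
7. liquor license present → met
8. employees with server-training certification 3 < 7 → not met
9. managers with responsible-vendor certification 0 < 3 → not met
10. security system test 400 days ago vs limit 365 → not met
11. excise tax bond $60,000 ≥ $55,000 → met
Not met: 4 of 11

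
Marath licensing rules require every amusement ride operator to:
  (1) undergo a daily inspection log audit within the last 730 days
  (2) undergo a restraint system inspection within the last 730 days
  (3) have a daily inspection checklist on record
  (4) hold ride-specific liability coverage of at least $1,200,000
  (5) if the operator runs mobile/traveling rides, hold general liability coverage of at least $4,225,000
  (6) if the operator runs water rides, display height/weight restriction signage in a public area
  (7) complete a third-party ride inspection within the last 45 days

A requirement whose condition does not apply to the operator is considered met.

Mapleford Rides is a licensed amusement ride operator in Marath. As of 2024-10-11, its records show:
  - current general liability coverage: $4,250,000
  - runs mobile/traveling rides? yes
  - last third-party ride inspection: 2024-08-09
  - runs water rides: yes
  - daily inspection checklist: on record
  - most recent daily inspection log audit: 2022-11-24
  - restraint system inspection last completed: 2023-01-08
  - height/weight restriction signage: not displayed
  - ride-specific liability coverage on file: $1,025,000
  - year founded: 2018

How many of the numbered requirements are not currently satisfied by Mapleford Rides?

1. daily inspection log audit 687 days ago vs limit 730 → met
2. restraint system inspection 642 days ago vs limit 730 → met
3. daily inspection checklist present → met
4. ride-specific liability coverage $1,025,000 < $1,200,000 → not met
5. condition 'runs mobile/traveling rides' holds; general liability coverage $4,250,000 ≥ $4,225,000 → met
6. condition 'runs water rides' holds; height/weight restriction signage absent → not met
7. third-party ride inspection 63 days ago vs limit 45 → not met
Not met: 3 of 7

3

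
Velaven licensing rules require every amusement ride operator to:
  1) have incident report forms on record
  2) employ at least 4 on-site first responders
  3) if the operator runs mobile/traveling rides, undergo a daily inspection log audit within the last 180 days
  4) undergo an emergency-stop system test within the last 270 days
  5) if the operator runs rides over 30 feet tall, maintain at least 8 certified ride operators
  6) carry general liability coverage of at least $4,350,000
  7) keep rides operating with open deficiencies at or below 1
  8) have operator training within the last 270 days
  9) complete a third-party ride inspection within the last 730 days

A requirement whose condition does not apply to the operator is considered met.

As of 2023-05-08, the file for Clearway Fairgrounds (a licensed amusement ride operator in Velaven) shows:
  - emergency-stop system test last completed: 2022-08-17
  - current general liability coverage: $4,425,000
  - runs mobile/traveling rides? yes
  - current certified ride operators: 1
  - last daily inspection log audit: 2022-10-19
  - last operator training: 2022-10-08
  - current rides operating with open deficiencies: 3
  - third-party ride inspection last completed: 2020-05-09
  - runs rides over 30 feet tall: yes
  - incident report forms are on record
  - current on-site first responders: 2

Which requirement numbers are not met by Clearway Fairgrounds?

2, 3, 5, 7, 9

1. incident report forms present → met
2. on-site first responders 2 < 4 → not met
3. condition 'runs mobile/traveling rides' holds; daily inspection log audit 201 days ago vs limit 180 → not met
4. emergency-stop system test 264 days ago vs limit 270 → met
5. condition 'runs rides over 30 feet tall' holds; certified ride operators 1 < 8 → not met
6. general liability coverage $4,425,000 ≥ $4,350,000 → met
7. rides operating with open deficiencies 3 > 1 → not met
8. operator training 212 days ago vs limit 270 → met
9. third-party ride inspection 1094 days ago vs limit 730 → not met
Not met: 2, 3, 5, 7, 9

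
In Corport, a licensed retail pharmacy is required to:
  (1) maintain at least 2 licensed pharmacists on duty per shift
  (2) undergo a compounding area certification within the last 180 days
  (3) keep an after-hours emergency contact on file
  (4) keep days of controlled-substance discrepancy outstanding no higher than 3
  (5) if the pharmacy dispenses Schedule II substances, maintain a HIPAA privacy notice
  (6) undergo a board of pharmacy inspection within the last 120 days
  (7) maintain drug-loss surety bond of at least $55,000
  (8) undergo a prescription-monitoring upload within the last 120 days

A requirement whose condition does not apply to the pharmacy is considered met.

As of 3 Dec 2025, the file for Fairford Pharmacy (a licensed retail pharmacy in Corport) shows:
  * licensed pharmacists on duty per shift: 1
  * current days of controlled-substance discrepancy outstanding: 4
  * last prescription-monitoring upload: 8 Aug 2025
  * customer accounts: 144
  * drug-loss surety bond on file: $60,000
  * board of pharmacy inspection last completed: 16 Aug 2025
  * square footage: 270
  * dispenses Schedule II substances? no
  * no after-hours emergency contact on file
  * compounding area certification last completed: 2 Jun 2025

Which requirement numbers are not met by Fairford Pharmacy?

1. licensed pharmacists on duty per shift 1 < 2 → not met
2. compounding area certification 184 days ago vs limit 180 → not met
3. after-hours emergency contact absent → not met
4. days of controlled-substance discrepancy outstanding 4 > 3 → not met
5. condition 'dispenses Schedule II substances' does not hold → requirement n/a → met
6. board of pharmacy inspection 109 days ago vs limit 120 → met
7. drug-loss surety bond $60,000 ≥ $55,000 → met
8. prescription-monitoring upload 117 days ago vs limit 120 → met
Not met: 1, 2, 3, 4

1, 2, 3, 4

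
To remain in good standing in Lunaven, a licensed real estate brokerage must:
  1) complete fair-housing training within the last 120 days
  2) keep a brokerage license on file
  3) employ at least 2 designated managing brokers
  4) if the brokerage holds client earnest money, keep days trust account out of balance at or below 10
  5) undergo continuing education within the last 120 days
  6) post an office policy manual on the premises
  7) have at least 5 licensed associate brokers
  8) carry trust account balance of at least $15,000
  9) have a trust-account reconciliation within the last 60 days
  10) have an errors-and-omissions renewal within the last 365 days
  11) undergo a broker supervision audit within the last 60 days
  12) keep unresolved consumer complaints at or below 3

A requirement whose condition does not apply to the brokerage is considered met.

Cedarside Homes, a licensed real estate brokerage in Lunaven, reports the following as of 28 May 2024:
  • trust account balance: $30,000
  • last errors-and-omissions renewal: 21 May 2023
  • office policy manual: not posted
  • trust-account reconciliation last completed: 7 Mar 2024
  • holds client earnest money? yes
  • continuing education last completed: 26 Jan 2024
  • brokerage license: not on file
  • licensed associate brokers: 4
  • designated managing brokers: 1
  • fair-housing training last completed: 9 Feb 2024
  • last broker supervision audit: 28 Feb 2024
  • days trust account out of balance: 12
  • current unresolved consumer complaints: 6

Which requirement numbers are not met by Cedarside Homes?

1. fair-housing training 109 days ago vs limit 120 → met
2. brokerage license absent → not met
3. designated managing brokers 1 < 2 → not met
4. condition 'holds client earnest money' holds; days trust account out of balance 12 > 10 → not met
5. continuing education 123 days ago vs limit 120 → not met
6. office policy manual absent → not met
7. licensed associate brokers 4 < 5 → not met
8. trust account balance $30,000 ≥ $15,000 → met
9. trust-account reconciliation 82 days ago vs limit 60 → not met
10. errors-and-omissions renewal 373 days ago vs limit 365 → not met
11. broker supervision audit 90 days ago vs limit 60 → not met
12. unresolved consumer complaints 6 > 3 → not met
Not met: 2, 3, 4, 5, 6, 7, 9, 10, 11, 12

2, 3, 4, 5, 6, 7, 9, 10, 11, 12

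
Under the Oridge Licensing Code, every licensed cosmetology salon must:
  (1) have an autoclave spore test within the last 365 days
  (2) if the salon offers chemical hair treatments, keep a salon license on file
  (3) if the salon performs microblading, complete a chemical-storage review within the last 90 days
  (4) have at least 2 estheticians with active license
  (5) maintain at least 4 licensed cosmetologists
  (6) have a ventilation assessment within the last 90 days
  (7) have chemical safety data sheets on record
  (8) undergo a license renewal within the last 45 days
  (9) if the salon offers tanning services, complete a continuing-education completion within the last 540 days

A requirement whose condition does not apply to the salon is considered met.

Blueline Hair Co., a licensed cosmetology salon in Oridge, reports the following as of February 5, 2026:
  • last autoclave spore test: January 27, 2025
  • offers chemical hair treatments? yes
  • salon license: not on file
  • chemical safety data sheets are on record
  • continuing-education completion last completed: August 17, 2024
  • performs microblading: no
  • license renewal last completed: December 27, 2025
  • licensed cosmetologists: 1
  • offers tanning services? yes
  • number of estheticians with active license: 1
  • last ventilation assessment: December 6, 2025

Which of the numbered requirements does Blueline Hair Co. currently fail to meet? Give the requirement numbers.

1, 2, 4, 5

1. autoclave spore test 374 days ago vs limit 365 → not met
2. condition 'offers chemical hair treatments' holds; salon license absent → not met
3. condition 'performs microblading' does not hold → requirement n/a → met
4. estheticians with active license 1 < 2 → not met
5. licensed cosmetologists 1 < 4 → not met
6. ventilation assessment 61 days ago vs limit 90 → met
7. chemical safety data sheets present → met
8. license renewal 40 days ago vs limit 45 → met
9. condition 'offers tanning services' holds; continuing-education completion 537 days ago vs limit 540 → met
Not met: 1, 2, 4, 5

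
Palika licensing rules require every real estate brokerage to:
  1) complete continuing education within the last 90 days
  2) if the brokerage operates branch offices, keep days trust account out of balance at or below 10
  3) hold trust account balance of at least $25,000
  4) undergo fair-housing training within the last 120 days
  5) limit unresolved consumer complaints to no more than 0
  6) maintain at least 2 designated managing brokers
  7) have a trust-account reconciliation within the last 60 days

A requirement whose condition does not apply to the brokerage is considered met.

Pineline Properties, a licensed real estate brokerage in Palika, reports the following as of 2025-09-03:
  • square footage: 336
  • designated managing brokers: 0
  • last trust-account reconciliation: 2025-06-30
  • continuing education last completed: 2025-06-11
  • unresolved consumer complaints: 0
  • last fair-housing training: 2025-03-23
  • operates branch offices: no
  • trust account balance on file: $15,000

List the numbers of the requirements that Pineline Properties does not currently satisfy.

3, 4, 6, 7

1. continuing education 84 days ago vs limit 90 → met
2. condition 'operates branch offices' does not hold → requirement n/a → met
3. trust account balance $15,000 < $25,000 → not met
4. fair-housing training 164 days ago vs limit 120 → not met
5. unresolved consumer complaints 0 ≤ 0 → met
6. designated managing brokers 0 < 2 → not met
7. trust-account reconciliation 65 days ago vs limit 60 → not met
Not met: 3, 4, 6, 7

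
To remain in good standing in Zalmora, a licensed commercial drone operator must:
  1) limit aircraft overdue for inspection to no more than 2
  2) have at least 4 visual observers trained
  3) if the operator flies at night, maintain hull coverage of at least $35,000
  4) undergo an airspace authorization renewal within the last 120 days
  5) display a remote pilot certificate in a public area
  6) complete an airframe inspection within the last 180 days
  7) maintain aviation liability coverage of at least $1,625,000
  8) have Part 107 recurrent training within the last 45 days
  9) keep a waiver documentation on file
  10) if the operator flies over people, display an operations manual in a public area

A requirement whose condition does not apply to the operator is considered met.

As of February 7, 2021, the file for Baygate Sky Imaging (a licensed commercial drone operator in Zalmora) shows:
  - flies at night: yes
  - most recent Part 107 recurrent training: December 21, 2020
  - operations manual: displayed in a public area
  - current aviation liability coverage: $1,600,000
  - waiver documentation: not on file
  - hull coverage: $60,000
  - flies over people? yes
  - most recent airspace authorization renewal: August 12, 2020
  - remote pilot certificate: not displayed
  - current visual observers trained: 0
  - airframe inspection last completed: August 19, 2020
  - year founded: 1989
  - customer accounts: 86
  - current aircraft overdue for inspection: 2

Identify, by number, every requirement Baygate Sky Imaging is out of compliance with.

2, 4, 5, 7, 8, 9

1. aircraft overdue for inspection 2 ≤ 2 → met
2. visual observers trained 0 < 4 → not met
3. condition 'flies at night' holds; hull coverage $60,000 ≥ $35,000 → met
4. airspace authorization renewal 179 days ago vs limit 120 → not met
5. remote pilot certificate absent → not met
6. airframe inspection 172 days ago vs limit 180 → met
7. aviation liability coverage $1,600,000 < $1,625,000 → not met
8. Part 107 recurrent training 48 days ago vs limit 45 → not met
9. waiver documentation absent → not met
10. condition 'flies over people' holds; operations manual present → met
Not met: 2, 4, 5, 7, 8, 9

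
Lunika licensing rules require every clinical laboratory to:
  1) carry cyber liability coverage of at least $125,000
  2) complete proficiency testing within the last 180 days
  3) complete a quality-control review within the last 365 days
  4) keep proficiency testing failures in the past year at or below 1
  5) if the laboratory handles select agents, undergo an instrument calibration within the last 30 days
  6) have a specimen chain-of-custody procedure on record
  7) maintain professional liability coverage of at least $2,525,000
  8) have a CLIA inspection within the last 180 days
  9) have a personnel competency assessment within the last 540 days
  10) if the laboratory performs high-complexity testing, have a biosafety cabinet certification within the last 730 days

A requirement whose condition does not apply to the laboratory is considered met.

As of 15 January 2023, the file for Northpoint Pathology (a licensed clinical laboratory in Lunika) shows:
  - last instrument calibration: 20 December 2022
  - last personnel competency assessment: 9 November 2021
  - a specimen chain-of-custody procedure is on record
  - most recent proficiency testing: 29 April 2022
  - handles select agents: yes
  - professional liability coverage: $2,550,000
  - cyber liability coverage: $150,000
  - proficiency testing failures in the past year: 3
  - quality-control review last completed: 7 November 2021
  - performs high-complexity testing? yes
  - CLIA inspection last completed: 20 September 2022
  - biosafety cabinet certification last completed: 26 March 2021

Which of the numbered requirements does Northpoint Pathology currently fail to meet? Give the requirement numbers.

1. cyber liability coverage $150,000 ≥ $125,000 → met
2. proficiency testing 261 days ago vs limit 180 → not met
3. quality-control review 434 days ago vs limit 365 → not met
4. proficiency testing failures in the past year 3 > 1 → not met
5. condition 'handles select agents' holds; instrument calibration 26 days ago vs limit 30 → met
6. specimen chain-of-custody procedure present → met
7. professional liability coverage $2,550,000 ≥ $2,525,000 → met
8. CLIA inspection 117 days ago vs limit 180 → met
9. personnel competency assessment 432 days ago vs limit 540 → met
10. condition 'performs high-complexity testing' holds; biosafety cabinet certification 660 days ago vs limit 730 → met
Not met: 2, 3, 4

2, 3, 4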